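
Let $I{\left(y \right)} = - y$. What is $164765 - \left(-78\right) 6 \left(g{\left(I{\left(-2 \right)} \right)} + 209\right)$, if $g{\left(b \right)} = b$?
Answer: $263513$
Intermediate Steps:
$164765 - \left(-78\right) 6 \left(g{\left(I{\left(-2 \right)} \right)} + 209\right) = 164765 - \left(-78\right) 6 \left(\left(-1\right) \left(-2\right) + 209\right) = 164765 - - 468 \left(2 + 209\right) = 164765 - \left(-468\right) 211 = 164765 - -98748 = 164765 + 98748 = 263513$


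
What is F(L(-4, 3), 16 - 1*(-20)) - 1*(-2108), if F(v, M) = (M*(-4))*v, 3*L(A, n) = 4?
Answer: 1916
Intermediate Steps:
L(A, n) = 4/3 (L(A, n) = (⅓)*4 = 4/3)
F(v, M) = -4*M*v (F(v, M) = (-4*M)*v = -4*M*v)
F(L(-4, 3), 16 - 1*(-20)) - 1*(-2108) = -4*(16 - 1*(-20))*4/3 - 1*(-2108) = -4*(16 + 20)*4/3 + 2108 = -4*36*4/3 + 2108 = -192 + 2108 = 1916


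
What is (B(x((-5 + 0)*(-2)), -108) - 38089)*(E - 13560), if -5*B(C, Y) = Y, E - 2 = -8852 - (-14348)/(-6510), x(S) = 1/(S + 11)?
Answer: 1983630327284/2325 ≈ 8.5317e+8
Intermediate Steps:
x(S) = 1/(11 + S)
E = -28813924/3255 (E = 2 + (-8852 - (-14348)/(-6510)) = 2 + (-8852 - (-14348)*(-1)/6510) = 2 + (-8852 - 1*7174/3255) = 2 + (-8852 - 7174/3255) = 2 - 28820434/3255 = -28813924/3255 ≈ -8852.2)
B(C, Y) = -Y/5
(B(x((-5 + 0)*(-2)), -108) - 38089)*(E - 13560) = (-⅕*(-108) - 38089)*(-28813924/3255 - 13560) = (108/5 - 38089)*(-72951724/3255) = -190337/5*(-72951724/3255) = 1983630327284/2325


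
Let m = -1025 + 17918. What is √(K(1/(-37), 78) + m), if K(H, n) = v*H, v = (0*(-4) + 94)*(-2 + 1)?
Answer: √23129995/37 ≈ 129.98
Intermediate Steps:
m = 16893
v = -94 (v = (0 + 94)*(-1) = 94*(-1) = -94)
K(H, n) = -94*H
√(K(1/(-37), 78) + m) = √(-94/(-37) + 16893) = √(-94*(-1/37) + 16893) = √(94/37 + 16893) = √(625135/37) = √23129995/37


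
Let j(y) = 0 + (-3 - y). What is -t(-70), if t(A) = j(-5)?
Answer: -2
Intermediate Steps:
j(y) = -3 - y
t(A) = 2 (t(A) = -3 - 1*(-5) = -3 + 5 = 2)
-t(-70) = -1*2 = -2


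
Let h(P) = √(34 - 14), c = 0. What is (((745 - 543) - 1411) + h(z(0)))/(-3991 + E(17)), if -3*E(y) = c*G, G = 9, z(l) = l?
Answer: 93/307 - 2*√5/3991 ≈ 0.30181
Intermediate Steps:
h(P) = 2*√5 (h(P) = √20 = 2*√5)
E(y) = 0 (E(y) = -0*9 = -⅓*0 = 0)
(((745 - 543) - 1411) + h(z(0)))/(-3991 + E(17)) = (((745 - 543) - 1411) + 2*√5)/(-3991 + 0) = ((202 - 1411) + 2*√5)/(-3991) = (-1209 + 2*√5)*(-1/3991) = 93/307 - 2*√5/3991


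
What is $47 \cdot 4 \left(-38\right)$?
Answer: $-7144$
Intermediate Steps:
$47 \cdot 4 \left(-38\right) = 188 \left(-38\right) = -7144$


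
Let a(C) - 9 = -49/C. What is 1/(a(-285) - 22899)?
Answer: -285/6523601 ≈ -4.3688e-5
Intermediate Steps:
a(C) = 9 - 49/C
1/(a(-285) - 22899) = 1/((9 - 49/(-285)) - 22899) = 1/((9 - 49*(-1/285)) - 22899) = 1/((9 + 49/285) - 22899) = 1/(2614/285 - 22899) = 1/(-6523601/285) = -285/6523601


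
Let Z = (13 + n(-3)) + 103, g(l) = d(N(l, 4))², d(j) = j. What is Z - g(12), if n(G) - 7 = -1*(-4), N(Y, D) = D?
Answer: 111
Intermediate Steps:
n(G) = 11 (n(G) = 7 - 1*(-4) = 7 + 4 = 11)
g(l) = 16 (g(l) = 4² = 16)
Z = 127 (Z = (13 + 11) + 103 = 24 + 103 = 127)
Z - g(12) = 127 - 1*16 = 127 - 16 = 111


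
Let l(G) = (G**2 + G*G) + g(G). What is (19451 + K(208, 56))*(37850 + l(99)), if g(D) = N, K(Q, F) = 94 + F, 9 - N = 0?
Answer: 1126293061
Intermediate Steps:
N = 9 (N = 9 - 1*0 = 9 + 0 = 9)
g(D) = 9
l(G) = 9 + 2*G**2 (l(G) = (G**2 + G*G) + 9 = (G**2 + G**2) + 9 = 2*G**2 + 9 = 9 + 2*G**2)
(19451 + K(208, 56))*(37850 + l(99)) = (19451 + (94 + 56))*(37850 + (9 + 2*99**2)) = (19451 + 150)*(37850 + (9 + 2*9801)) = 19601*(37850 + (9 + 19602)) = 19601*(37850 + 19611) = 19601*57461 = 1126293061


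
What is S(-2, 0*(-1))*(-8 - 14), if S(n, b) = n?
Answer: 44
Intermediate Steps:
S(-2, 0*(-1))*(-8 - 14) = -2*(-8 - 14) = -2*(-22) = 44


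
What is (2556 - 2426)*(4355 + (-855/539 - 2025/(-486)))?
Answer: 916006975/1617 ≈ 5.6649e+5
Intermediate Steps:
(2556 - 2426)*(4355 + (-855/539 - 2025/(-486))) = 130*(4355 + (-855*1/539 - 2025*(-1/486))) = 130*(4355 + (-855/539 + 25/6)) = 130*(4355 + 8345/3234) = 130*(14092415/3234) = 916006975/1617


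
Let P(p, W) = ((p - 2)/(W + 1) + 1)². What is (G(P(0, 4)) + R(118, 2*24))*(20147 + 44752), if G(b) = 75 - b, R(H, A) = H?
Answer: 312553584/25 ≈ 1.2502e+7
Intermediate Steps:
P(p, W) = (1 + (-2 + p)/(1 + W))² (P(p, W) = ((-2 + p)/(1 + W) + 1)² = (1 + (-2 + p)/(1 + W))²)
(G(P(0, 4)) + R(118, 2*24))*(20147 + 44752) = ((75 - (-1 + 4 + 0)²/(1 + 4)²) + 118)*(20147 + 44752) = ((75 - 3²/5²) + 118)*64899 = ((75 - 9/25) + 118)*64899 = (1866/25 + 118)*64899 = (4816/25)*64899 = 312553584/25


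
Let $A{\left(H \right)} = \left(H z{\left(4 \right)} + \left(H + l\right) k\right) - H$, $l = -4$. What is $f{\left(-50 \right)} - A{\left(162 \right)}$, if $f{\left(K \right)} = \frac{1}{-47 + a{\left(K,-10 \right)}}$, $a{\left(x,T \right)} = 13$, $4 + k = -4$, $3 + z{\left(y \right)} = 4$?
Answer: $\frac{42975}{34} \approx 1264.0$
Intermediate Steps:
$z{\left(y \right)} = 1$ ($z{\left(y \right)} = -3 + 4 = 1$)
$k = -8$ ($k = -4 - 4 = -8$)
$f{\left(K \right)} = - \frac{1}{34}$ ($f{\left(K \right)} = \frac{1}{-47 + 13} = \frac{1}{-34} = - \frac{1}{34}$)
$A{\left(H \right)} = 32 - 8 H$ ($A{\left(H \right)} = \left(H 1 + \left(H - 4\right) \left(-8\right)\right) - H = \left(H + \left(-4 + H\right) \left(-8\right)\right) - H = \left(H - \left(-32 + 8 H\right)\right) - H = \left(32 - 7 H\right) - H = 32 - 8 H$)
$f{\left(-50 \right)} - A{\left(162 \right)} = - \frac{1}{34} - \left(32 - 1296\right) = - \frac{1}{34} - -1264 = - \frac{1}{34} + 1264 = \frac{42975}{34}$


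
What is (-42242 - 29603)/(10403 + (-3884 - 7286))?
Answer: 71845/767 ≈ 93.670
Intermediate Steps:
(-42242 - 29603)/(10403 + (-3884 - 7286)) = -71845/(10403 - 11170) = -71845/(-767) = -71845*(-1/767) = 71845/767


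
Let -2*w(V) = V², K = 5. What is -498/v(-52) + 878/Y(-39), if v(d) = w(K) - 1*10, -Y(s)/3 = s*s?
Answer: 500582/22815 ≈ 21.941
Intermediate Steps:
Y(s) = -3*s² (Y(s) = -3*s*s = -3*s²)
w(V) = -V²/2
v(d) = -45/2 (v(d) = -½*5² - 1*10 = -½*25 - 10 = -25/2 - 10 = -45/2)
-498/v(-52) + 878/Y(-39) = -498/(-45/2) + 878/((-3*(-39)²)) = -498*(-2/45) + 878/((-3*1521)) = 332/15 + 878/(-4563) = 332/15 + 878*(-1/4563) = 332/15 - 878/4563 = 500582/22815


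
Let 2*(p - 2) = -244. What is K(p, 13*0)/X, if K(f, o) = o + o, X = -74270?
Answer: 0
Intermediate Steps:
p = -120 (p = 2 + (½)*(-244) = 2 - 122 = -120)
K(f, o) = 2*o
K(p, 13*0)/X = (2*(13*0))/(-74270) = (2*0)*(-1/74270) = 0*(-1/74270) = 0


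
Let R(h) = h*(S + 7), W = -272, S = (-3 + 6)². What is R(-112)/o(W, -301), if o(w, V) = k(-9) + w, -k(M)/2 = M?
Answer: 896/127 ≈ 7.0551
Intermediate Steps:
k(M) = -2*M
S = 9 (S = 3² = 9)
o(w, V) = 18 + w (o(w, V) = -2*(-9) + w = 18 + w)
R(h) = 16*h (R(h) = h*(9 + 7) = h*16 = 16*h)
R(-112)/o(W, -301) = (16*(-112))/(18 - 272) = -1792/(-254) = -1792*(-1/254) = 896/127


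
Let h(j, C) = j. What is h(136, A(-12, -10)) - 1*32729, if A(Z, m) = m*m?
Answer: -32593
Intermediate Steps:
A(Z, m) = m**2
h(136, A(-12, -10)) - 1*32729 = 136 - 1*32729 = 136 - 32729 = -32593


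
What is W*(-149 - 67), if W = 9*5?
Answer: -9720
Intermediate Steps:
W = 45
W*(-149 - 67) = 45*(-149 - 67) = 45*(-216) = -9720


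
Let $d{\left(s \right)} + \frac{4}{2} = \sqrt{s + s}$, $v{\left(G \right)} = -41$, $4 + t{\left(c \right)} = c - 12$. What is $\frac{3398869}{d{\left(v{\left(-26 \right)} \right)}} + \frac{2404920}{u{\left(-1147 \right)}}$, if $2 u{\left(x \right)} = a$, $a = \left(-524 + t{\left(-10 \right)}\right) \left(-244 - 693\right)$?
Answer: $\frac{- 175159751947 i + 480984 \sqrt{82}}{51535 \left(\sqrt{82} + 2 i\right)} \approx -79034.0 - 3.5788 \cdot 10^{5} i$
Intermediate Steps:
$t{\left(c \right)} = -16 + c$ ($t{\left(c \right)} = -4 + \left(c - 12\right) = -4 + \left(-12 + c\right) = -16 + c$)
$d{\left(s \right)} = -2 + \sqrt{2} \sqrt{s}$ ($d{\left(s \right)} = -2 + \sqrt{s + s} = -2 + \sqrt{2 s} = -2 + \sqrt{2} \sqrt{s}$)
$a = 515350$ ($a = \left(-524 - 26\right) \left(-244 - 693\right) = \left(-524 - 26\right) \left(-937\right) = \left(-550\right) \left(-937\right) = 515350$)
$u{\left(x \right)} = 257675$ ($u{\left(x \right)} = \frac{1}{2} \cdot 515350 = 257675$)
$\frac{3398869}{d{\left(v{\left(-26 \right)} \right)}} + \frac{2404920}{u{\left(-1147 \right)}} = \frac{3398869}{-2 + \sqrt{2} \sqrt{-41}} + \frac{2404920}{257675} = \frac{3398869}{-2 + \sqrt{2} i \sqrt{41}} + 2404920 \cdot \frac{1}{257675} = \frac{3398869}{-2 + i \sqrt{82}} + \frac{480984}{51535} = \frac{480984}{51535} + \frac{3398869}{-2 + i \sqrt{82}}$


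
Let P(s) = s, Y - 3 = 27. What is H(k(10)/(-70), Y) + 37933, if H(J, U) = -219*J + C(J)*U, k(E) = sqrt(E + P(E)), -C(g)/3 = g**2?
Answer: 1858699/49 + 219*sqrt(5)/35 ≈ 37947.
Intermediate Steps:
Y = 30 (Y = 3 + 27 = 30)
C(g) = -3*g**2
k(E) = sqrt(2)*sqrt(E) (k(E) = sqrt(E + E) = sqrt(2*E) = sqrt(2)*sqrt(E))
H(J, U) = -219*J - 3*U*J**2 (H(J, U) = -219*J + (-3*J**2)*U = -219*J - 3*U*J**2)
H(k(10)/(-70), Y) + 37933 = 3*((sqrt(2)*sqrt(10))/(-70))*(-73 - 1*(sqrt(2)*sqrt(10))/(-70)*30) + 37933 = 3*((2*sqrt(5))*(-1/70))*(-73 - 1*(2*sqrt(5))*(-1/70)*30) + 37933 = 3*(-sqrt(5)/35)*(-73 - 1*(-sqrt(5)/35)*30) + 37933 = 3*(-sqrt(5)/35)*(-73 + 6*sqrt(5)/7) + 37933 = -3*sqrt(5)*(-73 + 6*sqrt(5)/7)/35 + 37933 = 37933 - 3*sqrt(5)*(-73 + 6*sqrt(5)/7)/35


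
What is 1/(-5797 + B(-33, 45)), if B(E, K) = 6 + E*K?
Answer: -1/7276 ≈ -0.00013744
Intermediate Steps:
1/(-5797 + B(-33, 45)) = 1/(-5797 + (6 - 33*45)) = 1/(-5797 + (6 - 1485)) = 1/(-5797 - 1479) = 1/(-7276) = -1/7276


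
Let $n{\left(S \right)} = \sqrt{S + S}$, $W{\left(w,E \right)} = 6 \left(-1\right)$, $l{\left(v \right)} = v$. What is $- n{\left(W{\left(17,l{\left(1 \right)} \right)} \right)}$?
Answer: $- 2 i \sqrt{3} \approx - 3.4641 i$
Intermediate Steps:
$W{\left(w,E \right)} = -6$
$n{\left(S \right)} = \sqrt{2} \sqrt{S}$ ($n{\left(S \right)} = \sqrt{2 S} = \sqrt{2} \sqrt{S}$)
$- n{\left(W{\left(17,l{\left(1 \right)} \right)} \right)} = - \sqrt{2} \sqrt{-6} = - \sqrt{2} i \sqrt{6} = - 2 i \sqrt{3}$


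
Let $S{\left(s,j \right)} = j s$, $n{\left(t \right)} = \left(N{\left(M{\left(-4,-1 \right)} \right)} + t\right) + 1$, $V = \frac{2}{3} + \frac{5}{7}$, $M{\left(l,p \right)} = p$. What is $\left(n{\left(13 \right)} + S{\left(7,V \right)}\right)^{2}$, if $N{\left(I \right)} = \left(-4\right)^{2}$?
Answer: $\frac{14161}{9} \approx 1573.4$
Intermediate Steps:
$N{\left(I \right)} = 16$
$V = \frac{29}{21}$ ($V = 2 \cdot \frac{1}{3} + 5 \cdot \frac{1}{7} = \frac{2}{3} + \frac{5}{7} = \frac{29}{21} \approx 1.381$)
$n{\left(t \right)} = 17 + t$ ($n{\left(t \right)} = \left(16 + t\right) + 1 = 17 + t$)
$\left(n{\left(13 \right)} + S{\left(7,V \right)}\right)^{2} = \left(\left(17 + 13\right) + \frac{29}{21} \cdot 7\right)^{2} = \left(30 + \frac{29}{3}\right)^{2} = \left(\frac{119}{3}\right)^{2} = \frac{14161}{9}$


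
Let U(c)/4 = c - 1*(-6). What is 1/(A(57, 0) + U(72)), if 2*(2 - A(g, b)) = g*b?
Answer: 1/314 ≈ 0.0031847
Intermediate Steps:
U(c) = 24 + 4*c (U(c) = 4*(c - 1*(-6)) = 4*(c + 6) = 4*(6 + c) = 24 + 4*c)
A(g, b) = 2 - b*g/2 (A(g, b) = 2 - g*b/2 = 2 - b*g/2)
1/(A(57, 0) + U(72)) = 1/((2 - ½*0*57) + (24 + 4*72)) = 1/((2 + 0) + (24 + 288)) = 1/(2 + 312) = 1/314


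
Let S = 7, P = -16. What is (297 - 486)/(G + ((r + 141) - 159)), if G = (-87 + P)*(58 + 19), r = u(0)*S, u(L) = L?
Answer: 189/7949 ≈ 0.023777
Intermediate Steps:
r = 0 (r = 0*7 = 0)
G = -7931 (G = (-87 - 16)*(58 + 19) = -103*77 = -7931)
(297 - 486)/(G + ((r + 141) - 159)) = (297 - 486)/(-7931 + ((0 + 141) - 159)) = -189/(-7931 + (141 - 159)) = -189/(-7931 - 18) = -189/(-7949) = -189*(-1/7949) = 189/7949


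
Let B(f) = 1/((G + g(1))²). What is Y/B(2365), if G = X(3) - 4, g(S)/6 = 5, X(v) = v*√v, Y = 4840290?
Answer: 3402723870 + 755085240*√3 ≈ 4.7106e+9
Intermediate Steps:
X(v) = v^(3/2)
g(S) = 30 (g(S) = 6*5 = 30)
G = -4 + 3*√3 (G = 3^(3/2) - 4 = 3*√3 - 4 = -4 + 3*√3 ≈ 1.1962)
B(f) = (26 + 3*√3)⁻² (B(f) = 1/(((-4 + 3*√3) + 30)²) = 1/((26 + 3*√3)²) = (26 + 3*√3)⁻²)
Y/B(2365) = 4840290/(703/421201 - 156*√3/421201)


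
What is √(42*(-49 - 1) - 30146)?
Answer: I*√32246 ≈ 179.57*I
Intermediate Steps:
√(42*(-49 - 1) - 30146) = √(42*(-50) - 30146) = √(-2100 - 30146) = √(-32246) = I*√32246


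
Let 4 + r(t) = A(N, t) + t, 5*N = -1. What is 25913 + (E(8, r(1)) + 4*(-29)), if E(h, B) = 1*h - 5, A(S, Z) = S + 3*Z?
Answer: 25800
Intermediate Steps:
N = -1/5 (N = (1/5)*(-1) = -1/5 ≈ -0.20000)
r(t) = -21/5 + 4*t (r(t) = -4 + ((-1/5 + 3*t) + t) = -4 + (-1/5 + 4*t) = -21/5 + 4*t)
E(h, B) = -5 + h (E(h, B) = h - 5 = -5 + h)
25913 + (E(8, r(1)) + 4*(-29)) = 25913 + ((-5 + 8) + 4*(-29)) = 25913 + (3 - 116) = 25913 - 113 = 25800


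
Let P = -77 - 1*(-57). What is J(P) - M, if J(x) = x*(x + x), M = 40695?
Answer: -39895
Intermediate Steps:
P = -20 (P = -77 + 57 = -20)
J(x) = 2*x² (J(x) = x*(2*x) = 2*x²)
J(P) - M = 2*(-20)² - 1*40695 = 2*400 - 40695 = 800 - 40695 = -39895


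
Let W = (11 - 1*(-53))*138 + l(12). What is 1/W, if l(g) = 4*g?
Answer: 1/8880 ≈ 0.00011261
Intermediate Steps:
W = 8880 (W = (11 - 1*(-53))*138 + 4*12 = (11 + 53)*138 + 48 = 64*138 + 48 = 8832 + 48 = 8880)
1/W = 1/8880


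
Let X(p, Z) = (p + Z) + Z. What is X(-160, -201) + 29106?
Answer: 28544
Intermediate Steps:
X(p, Z) = p + 2*Z (X(p, Z) = (Z + p) + Z = p + 2*Z)
X(-160, -201) + 29106 = (-160 + 2*(-201)) + 29106 = (-160 - 402) + 29106 = -562 + 29106 = 28544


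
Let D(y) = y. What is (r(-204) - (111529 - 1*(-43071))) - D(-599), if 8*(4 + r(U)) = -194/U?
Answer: -125667983/816 ≈ -1.5401e+5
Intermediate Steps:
r(U) = -4 - 97/(4*U) (r(U) = -4 + (-194/U)/8 = -4 - 97/(4*U))
(r(-204) - (111529 - 1*(-43071))) - D(-599) = ((-4 - 97/4/(-204)) - (111529 - 1*(-43071))) - 1*(-599) = ((-4 - 97/4*(-1/204)) - (111529 + 43071)) + 599 = ((-4 + 97/816) - 1*154600) + 599 = (-3167/816 - 154600) + 599 = -126156767/816 + 599 = -125667983/816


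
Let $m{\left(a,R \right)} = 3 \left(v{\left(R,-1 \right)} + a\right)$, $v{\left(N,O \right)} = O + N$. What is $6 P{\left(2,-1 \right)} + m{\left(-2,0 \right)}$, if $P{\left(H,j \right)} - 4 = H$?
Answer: $27$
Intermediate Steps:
$v{\left(N,O \right)} = N + O$
$P{\left(H,j \right)} = 4 + H$
$m{\left(a,R \right)} = -3 + 3 R + 3 a$ ($m{\left(a,R \right)} = 3 \left(\left(R - 1\right) + a\right) = 3 \left(\left(-1 + R\right) + a\right) = 3 \left(-1 + R + a\right) = -3 + 3 R + 3 a$)
$6 P{\left(2,-1 \right)} + m{\left(-2,0 \right)} = 6 \left(4 + 2\right) + \left(-3 + 3 \cdot 0 + 3 \left(-2\right)\right) = 6 \cdot 6 - 9 = 36 - 9 = 27$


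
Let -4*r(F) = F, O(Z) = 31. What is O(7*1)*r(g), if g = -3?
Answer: 93/4 ≈ 23.250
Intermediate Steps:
r(F) = -F/4
O(7*1)*r(g) = 31*(-¼*(-3)) = 31*(¾) = 93/4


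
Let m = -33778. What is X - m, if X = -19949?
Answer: 13829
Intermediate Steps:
X - m = -19949 - 1*(-33778) = -19949 + 33778 = 13829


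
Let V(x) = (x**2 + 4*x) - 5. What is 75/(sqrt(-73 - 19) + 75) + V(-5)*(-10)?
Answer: 5625/5717 - 150*I*sqrt(23)/5717 ≈ 0.98391 - 0.12583*I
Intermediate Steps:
V(x) = -5 + x**2 + 4*x
75/(sqrt(-73 - 19) + 75) + V(-5)*(-10) = 75/(sqrt(-73 - 19) + 75) + (-5 + (-5)**2 + 4*(-5))*(-10) = 75/(sqrt(-92) + 75) + (-5 + 25 - 20)*(-10) = 75/(2*I*sqrt(23) + 75) + 0*(-10) = 75/(75 + 2*I*sqrt(23)) + 0 = 75/(75 + 2*I*sqrt(23))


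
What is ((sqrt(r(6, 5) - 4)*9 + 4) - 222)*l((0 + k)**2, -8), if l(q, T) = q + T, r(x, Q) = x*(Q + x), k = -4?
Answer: -1744 + 72*sqrt(62) ≈ -1177.1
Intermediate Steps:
l(q, T) = T + q
((sqrt(r(6, 5) - 4)*9 + 4) - 222)*l((0 + k)**2, -8) = ((sqrt(6*(5 + 6) - 4)*9 + 4) - 222)*(-8 + (0 - 4)**2) = ((sqrt(6*11 - 4)*9 + 4) - 222)*(-8 + (-4)**2) = ((sqrt(66 - 4)*9 + 4) - 222)*(-8 + 16) = ((sqrt(62)*9 + 4) - 222)*8 = ((9*sqrt(62) + 4) - 222)*8 = ((4 + 9*sqrt(62)) - 222)*8 = (-218 + 9*sqrt(62))*8 = -1744 + 72*sqrt(62)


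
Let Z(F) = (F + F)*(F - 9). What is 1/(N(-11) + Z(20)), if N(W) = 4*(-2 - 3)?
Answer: 1/420 ≈ 0.0023810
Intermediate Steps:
Z(F) = 2*F*(-9 + F) (Z(F) = (2*F)*(-9 + F) = 2*F*(-9 + F))
N(W) = -20 (N(W) = 4*(-5) = -20)
1/(N(-11) + Z(20)) = 1/(-20 + 2*20*(-9 + 20)) = 1/(-20 + 2*20*11) = 1/(-20 + 440) = 1/420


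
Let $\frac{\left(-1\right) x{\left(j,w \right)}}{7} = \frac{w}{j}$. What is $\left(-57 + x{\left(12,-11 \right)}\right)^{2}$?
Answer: $\frac{368449}{144} \approx 2558.7$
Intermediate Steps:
$x{\left(j,w \right)} = - \frac{7 w}{j}$ ($x{\left(j,w \right)} = - 7 \frac{w}{j} = - \frac{7 w}{j}$)
$\left(-57 + x{\left(12,-11 \right)}\right)^{2} = \left(-57 - - \frac{77}{12}\right)^{2} = \left(-57 - \left(-77\right) \frac{1}{12}\right)^{2} = \left(-57 + \frac{77}{12}\right)^{2} = \left(- \frac{607}{12}\right)^{2} = \frac{368449}{144}$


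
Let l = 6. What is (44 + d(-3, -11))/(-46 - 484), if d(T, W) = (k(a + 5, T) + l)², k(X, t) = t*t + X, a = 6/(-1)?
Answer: -24/53 ≈ -0.45283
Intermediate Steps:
a = -6 (a = 6*(-1) = -6)
k(X, t) = X + t² (k(X, t) = t² + X = X + t²)
d(T, W) = (5 + T²)² (d(T, W) = (((-6 + 5) + T²) + 6)² = ((-1 + T²) + 6)² = (5 + T²)²)
(44 + d(-3, -11))/(-46 - 484) = (44 + (5 + (-3)²)²)/(-46 - 484) = (44 + (5 + 9)²)/(-530) = (44 + 14²)*(-1/530) = (44 + 196)*(-1/530) = 240*(-1/530) = -24/53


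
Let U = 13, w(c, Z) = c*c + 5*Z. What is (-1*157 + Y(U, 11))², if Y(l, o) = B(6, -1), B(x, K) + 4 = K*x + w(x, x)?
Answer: 10201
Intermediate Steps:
w(c, Z) = c² + 5*Z
B(x, K) = -4 + x² + 5*x + K*x (B(x, K) = -4 + (K*x + (x² + 5*x)) = -4 + (x² + 5*x + K*x) = -4 + x² + 5*x + K*x)
Y(l, o) = 56 (Y(l, o) = -4 + 6² + 5*6 - 1*6 = -4 + 36 + 30 - 6 = 56)
(-1*157 + Y(U, 11))² = (-1*157 + 56)² = (-157 + 56)² = (-101)² = 10201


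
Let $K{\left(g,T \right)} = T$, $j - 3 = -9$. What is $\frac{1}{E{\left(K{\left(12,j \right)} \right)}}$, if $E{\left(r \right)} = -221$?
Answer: $- \frac{1}{221} \approx -0.0045249$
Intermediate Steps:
$j = -6$ ($j = 3 - 9 = -6$)
$\frac{1}{E{\left(K{\left(12,j \right)} \right)}} = \frac{1}{-221} = - \frac{1}{221}$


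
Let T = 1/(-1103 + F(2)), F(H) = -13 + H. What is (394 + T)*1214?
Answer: 266421405/557 ≈ 4.7832e+5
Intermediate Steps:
T = -1/1114 (T = 1/(-1103 + (-13 + 2)) = 1/(-1103 - 11) = 1/(-1114) = -1/1114 ≈ -0.00089767)
(394 + T)*1214 = (394 - 1/1114)*1214 = (438915/1114)*1214 = 266421405/557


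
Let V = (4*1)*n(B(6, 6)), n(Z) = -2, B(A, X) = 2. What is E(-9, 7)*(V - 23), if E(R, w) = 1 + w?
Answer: -248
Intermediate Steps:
V = -8 (V = (4*1)*(-2) = 4*(-2) = -8)
E(-9, 7)*(V - 23) = (1 + 7)*(-8 - 23) = 8*(-31) = -248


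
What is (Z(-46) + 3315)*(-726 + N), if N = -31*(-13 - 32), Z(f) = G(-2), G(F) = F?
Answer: 2216397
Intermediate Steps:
Z(f) = -2
N = 1395 (N = -31*(-45) = 1395)
(Z(-46) + 3315)*(-726 + N) = (-2 + 3315)*(-726 + 1395) = 3313*669 = 2216397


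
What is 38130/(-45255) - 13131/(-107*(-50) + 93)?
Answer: -53452333/16421531 ≈ -3.2550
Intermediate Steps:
38130/(-45255) - 13131/(-107*(-50) + 93) = 38130*(-1/45255) - 13131/(5350 + 93) = -2542/3017 - 13131/5443 = -53452333/16421531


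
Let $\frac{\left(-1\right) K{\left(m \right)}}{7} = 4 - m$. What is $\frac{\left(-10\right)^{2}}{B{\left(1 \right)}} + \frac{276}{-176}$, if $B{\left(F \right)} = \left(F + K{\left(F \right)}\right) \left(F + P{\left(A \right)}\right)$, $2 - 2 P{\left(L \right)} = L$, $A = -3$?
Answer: $- \frac{923}{308} \approx -2.9968$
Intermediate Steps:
$P{\left(L \right)} = 1 - \frac{L}{2}$
$K{\left(m \right)} = -28 + 7 m$ ($K{\left(m \right)} = - 7 \left(4 - m\right) = -28 + 7 m$)
$B{\left(F \right)} = \left(-28 + 8 F\right) \left(\frac{5}{2} + F\right)$ ($B{\left(F \right)} = \left(F + \left(-28 + 7 F\right)\right) \left(F + \left(1 - - \frac{3}{2}\right)\right) = \left(-28 + 8 F\right) \left(F + \left(1 + \frac{3}{2}\right)\right) = \left(-28 + 8 F\right) \left(F + \frac{5}{2}\right) = \left(-28 + 8 F\right) \left(\frac{5}{2} + F\right)$)
$\frac{\left(-10\right)^{2}}{B{\left(1 \right)}} + \frac{276}{-176} = \frac{\left(-10\right)^{2}}{-70 - 8 + 8 \cdot 1^{2}} + \frac{276}{-176} = \frac{100}{-70 - 8 + 8 \cdot 1} + 276 \left(- \frac{1}{176}\right) = \frac{100}{-70 - 8 + 8} - \frac{69}{44} = \frac{100}{-70} - \frac{69}{44} = 100 \left(- \frac{1}{70}\right) - \frac{69}{44} = - \frac{10}{7} - \frac{69}{44} = - \frac{923}{308}$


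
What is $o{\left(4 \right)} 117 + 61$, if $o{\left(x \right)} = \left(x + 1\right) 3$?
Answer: $1816$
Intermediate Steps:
$o{\left(x \right)} = 3 + 3 x$ ($o{\left(x \right)} = \left(1 + x\right) 3 = 3 + 3 x$)
$o{\left(4 \right)} 117 + 61 = \left(3 + 3 \cdot 4\right) 117 + 61 = \left(3 + 12\right) 117 + 61 = 15 \cdot 117 + 61 = 1755 + 61 = 1816$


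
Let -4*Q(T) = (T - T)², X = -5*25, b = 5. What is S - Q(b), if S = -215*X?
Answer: 26875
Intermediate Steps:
X = -125
S = 26875 (S = -215*(-125) = 26875)
Q(T) = 0 (Q(T) = -(T - T)²/4 = -¼*0² = -¼*0 = 0)
S - Q(b) = 26875 - 1*0 = 26875 + 0 = 26875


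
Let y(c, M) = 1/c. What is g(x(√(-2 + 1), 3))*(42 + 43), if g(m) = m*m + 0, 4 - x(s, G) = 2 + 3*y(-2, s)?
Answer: 4165/4 ≈ 1041.3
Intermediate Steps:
x(s, G) = 7/2 (x(s, G) = 4 - (2 + 3/(-2)) = 4 - (2 + 3*(-½)) = 4 - (2 - 3/2) = 4 - 1*½ = 4 - ½ = 7/2)
g(m) = m² (g(m) = m² + 0 = m²)
g(x(√(-2 + 1), 3))*(42 + 43) = (7/2)²*(42 + 43) = (49/4)*85 = 4165/4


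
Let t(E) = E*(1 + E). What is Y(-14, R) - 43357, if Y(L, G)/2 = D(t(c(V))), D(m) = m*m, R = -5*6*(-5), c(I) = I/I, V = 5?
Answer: -43349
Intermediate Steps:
c(I) = 1
R = 150 (R = -30*(-5) = 150)
D(m) = m²
Y(L, G) = 8 (Y(L, G) = 2*(1*(1 + 1))² = 2*(1*2)² = 2*2² = 2*4 = 8)
Y(-14, R) - 43357 = 8 - 43357 = -43349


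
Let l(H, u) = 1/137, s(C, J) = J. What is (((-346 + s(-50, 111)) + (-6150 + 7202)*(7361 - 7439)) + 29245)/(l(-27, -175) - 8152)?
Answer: 7267302/1116823 ≈ 6.5071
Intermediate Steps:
l(H, u) = 1/137
(((-346 + s(-50, 111)) + (-6150 + 7202)*(7361 - 7439)) + 29245)/(l(-27, -175) - 8152) = (((-346 + 111) + (-6150 + 7202)*(7361 - 7439)) + 29245)/(1/137 - 8152) = ((-235 + 1052*(-78)) + 29245)/(-1116823/137) = ((-235 - 82056) + 29245)*(-137/1116823) = (-82291 + 29245)*(-137/1116823) = -53046*(-137/1116823) = 7267302/1116823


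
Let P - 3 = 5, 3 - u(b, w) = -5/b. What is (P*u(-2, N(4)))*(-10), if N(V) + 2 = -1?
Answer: -40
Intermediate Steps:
N(V) = -3 (N(V) = -2 - 1 = -3)
u(b, w) = 3 + 5/b (u(b, w) = 3 - (-5)/b = 3 + 5/b)
P = 8 (P = 3 + 5 = 8)
(P*u(-2, N(4)))*(-10) = (8*(3 + 5/(-2)))*(-10) = (8*(3 + 5*(-½)))*(-10) = (8*(3 - 5/2))*(-10) = (8*(½))*(-10) = 4*(-10) = -40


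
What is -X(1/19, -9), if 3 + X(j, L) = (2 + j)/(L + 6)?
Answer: 70/19 ≈ 3.6842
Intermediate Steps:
X(j, L) = -3 + (2 + j)/(6 + L) (X(j, L) = -3 + (2 + j)/(L + 6) = -3 + (2 + j)/(6 + L))
-X(1/19, -9) = -(-16 + 1/19 - 3*(-9))/(6 - 9) = -(-16 + 1/19 + 27)/(-3) = -(-1)*210/(3*19) = -1*(-70/19) = 70/19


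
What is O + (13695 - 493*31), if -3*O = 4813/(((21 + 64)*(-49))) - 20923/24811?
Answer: -492094791022/310013445 ≈ -1587.3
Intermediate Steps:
O = 206559638/310013445 (O = -(4813/(((21 + 64)*(-49))) - 20923/24811)/3 = -(4813/((85*(-49))) - 20923*1/24811)/3 = -(4813/(-4165) - 20923/24811)/3 = -(4813*(-1/4165) - 20923/24811)/3 = -(-4813/4165 - 20923/24811)/3 = -⅓*(-206559638/103337815) = 206559638/310013445 ≈ 0.66629)
O + (13695 - 493*31) = 206559638/310013445 + (13695 - 493*31) = 206559638/310013445 + (13695 - 15283) = 206559638/310013445 - 1588 = -492094791022/310013445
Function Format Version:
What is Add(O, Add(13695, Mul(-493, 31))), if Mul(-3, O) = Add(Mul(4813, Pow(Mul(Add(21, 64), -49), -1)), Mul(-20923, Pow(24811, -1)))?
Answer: Rational(-492094791022, 310013445) ≈ -1587.3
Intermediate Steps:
O = Rational(206559638, 310013445) (O = Mul(Rational(-1, 3), Add(Mul(4813, Pow(Mul(Add(21, 64), -49), -1)), Mul(-20923, Pow(24811, -1)))) = Mul(Rational(-1, 3), Add(Mul(4813, Pow(Mul(85, -49), -1)), Mul(-20923, Rational(1, 24811)))) = Mul(Rational(-1, 3), Add(Mul(4813, Pow(-4165, -1)), Rational(-20923, 24811))) = Mul(Rational(-1, 3), Add(Mul(4813, Rational(-1, 4165)), Rational(-20923, 24811))) = Mul(Rational(-1, 3), Add(Rational(-4813, 4165), Rational(-20923, 24811))) = Mul(Rational(-1, 3), Rational(-206559638, 103337815)) = Rational(206559638, 310013445) ≈ 0.66629)
Add(O, Add(13695, Mul(-493, 31))) = Add(Rational(206559638, 310013445), Add(13695, Mul(-493, 31))) = Add(Rational(206559638, 310013445), Add(13695, -15283)) = Add(Rational(206559638, 310013445), -1588) = Rational(-492094791022, 310013445)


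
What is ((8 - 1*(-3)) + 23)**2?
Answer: 1156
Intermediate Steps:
((8 - 1*(-3)) + 23)**2 = ((8 + 3) + 23)**2 = (11 + 23)**2 = 34**2 = 1156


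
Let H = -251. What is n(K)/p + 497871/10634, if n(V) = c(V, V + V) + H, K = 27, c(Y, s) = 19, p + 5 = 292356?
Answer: 145550617633/3108860534 ≈ 46.818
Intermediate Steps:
p = 292351 (p = -5 + 292356 = 292351)
n(V) = -232 (n(V) = 19 - 251 = -232)
n(K)/p + 497871/10634 = -232/292351 + 497871/10634 = 145550617633/3108860534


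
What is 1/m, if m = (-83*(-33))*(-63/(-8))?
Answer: 8/172557 ≈ 4.6361e-5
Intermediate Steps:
m = 172557/8 (m = 2739*(-63*(-⅛)) = 2739*(63/8) = 172557/8 ≈ 21570.)
1/m = 1/(172557/8) = 8/172557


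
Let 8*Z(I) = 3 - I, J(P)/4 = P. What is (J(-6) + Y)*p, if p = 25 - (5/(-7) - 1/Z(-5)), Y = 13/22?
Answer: -8755/14 ≈ -625.36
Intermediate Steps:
J(P) = 4*P
Y = 13/22 (Y = 13*(1/22) = 13/22 ≈ 0.59091)
Z(I) = 3/8 - I/8 (Z(I) = (3 - I)/8 = 3/8 - I/8)
p = 187/7 (p = 25 - (5/(-7) - 1/(3/8 - ⅛*(-5))) = 25 - (5*(-⅐) - 1/(3/8 + 5/8)) = 25 - (-5/7 - 1/1) = 25 - (-5/7 - 1*1) = 25 - (-5/7 - 1) = 25 - 1*(-12/7) = 25 + 12/7 = 187/7 ≈ 26.714)
(J(-6) + Y)*p = (4*(-6) + 13/22)*(187/7) = (-24 + 13/22)*(187/7) = -515/22*187/7 = -8755/14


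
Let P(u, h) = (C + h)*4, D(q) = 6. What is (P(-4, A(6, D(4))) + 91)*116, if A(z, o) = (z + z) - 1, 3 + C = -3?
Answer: 12876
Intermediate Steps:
C = -6 (C = -3 - 3 = -6)
A(z, o) = -1 + 2*z (A(z, o) = 2*z - 1 = -1 + 2*z)
P(u, h) = -24 + 4*h (P(u, h) = (-6 + h)*4 = -24 + 4*h)
(P(-4, A(6, D(4))) + 91)*116 = ((-24 + 4*(-1 + 2*6)) + 91)*116 = ((-24 + 4*(-1 + 12)) + 91)*116 = ((-24 + 4*11) + 91)*116 = ((-24 + 44) + 91)*116 = (20 + 91)*116 = 111*116 = 12876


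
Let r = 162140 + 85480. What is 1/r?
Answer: 1/247620 ≈ 4.0384e-6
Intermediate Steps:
r = 247620
1/r = 1/247620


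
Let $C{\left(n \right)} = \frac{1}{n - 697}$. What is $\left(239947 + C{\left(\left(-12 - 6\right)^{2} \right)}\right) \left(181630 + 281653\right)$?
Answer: $\frac{41463935055090}{373} \approx 1.1116 \cdot 10^{11}$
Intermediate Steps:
$C{\left(n \right)} = \frac{1}{-697 + n}$
$\left(239947 + C{\left(\left(-12 - 6\right)^{2} \right)}\right) \left(181630 + 281653\right) = \left(239947 + \frac{1}{-697 + \left(-12 - 6\right)^{2}}\right) \left(181630 + 281653\right) = \left(239947 + \frac{1}{-697 + \left(-18\right)^{2}}\right) 463283 = \left(239947 + \frac{1}{-697 + 324}\right) 463283 = \left(239947 + \frac{1}{-373}\right) 463283 = \left(239947 - \frac{1}{373}\right) 463283 = \frac{89500230}{373} \cdot 463283 = \frac{41463935055090}{373}$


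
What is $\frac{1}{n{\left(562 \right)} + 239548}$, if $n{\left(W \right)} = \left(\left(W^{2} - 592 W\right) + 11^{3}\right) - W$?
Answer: $\frac{1}{223457} \approx 4.4751 \cdot 10^{-6}$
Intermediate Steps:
$n{\left(W \right)} = 1331 + W^{2} - 593 W$ ($n{\left(W \right)} = \left(\left(W^{2} - 592 W\right) + 1331\right) - W = \left(1331 + W^{2} - 592 W\right) - W = 1331 + W^{2} - 593 W$)
$\frac{1}{n{\left(562 \right)} + 239548} = \frac{1}{\left(1331 + 562^{2} - 333266\right) + 239548} = \frac{1}{\left(1331 + 315844 - 333266\right) + 239548} = \frac{1}{-16091 + 239548} = \frac{1}{223457}$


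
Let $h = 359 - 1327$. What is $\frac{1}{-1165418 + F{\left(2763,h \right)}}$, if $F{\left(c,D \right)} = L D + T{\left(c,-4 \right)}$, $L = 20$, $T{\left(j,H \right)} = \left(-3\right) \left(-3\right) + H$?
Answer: $- \frac{1}{1184773} \approx -8.4404 \cdot 10^{-7}$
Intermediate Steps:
$T{\left(j,H \right)} = 9 + H$
$h = -968$
$F{\left(c,D \right)} = 5 + 20 D$ ($F{\left(c,D \right)} = 20 D + \left(9 - 4\right) = 20 D + 5 = 5 + 20 D$)
$\frac{1}{-1165418 + F{\left(2763,h \right)}} = \frac{1}{-1165418 + \left(5 + 20 \left(-968\right)\right)} = \frac{1}{-1165418 + \left(5 - 19360\right)} = \frac{1}{-1165418 - 19355} = \frac{1}{-1184773} = - \frac{1}{1184773}$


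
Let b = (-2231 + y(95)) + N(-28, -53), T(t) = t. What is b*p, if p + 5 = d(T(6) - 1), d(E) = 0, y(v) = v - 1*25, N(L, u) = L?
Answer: 10945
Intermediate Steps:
y(v) = -25 + v (y(v) = v - 25 = -25 + v)
b = -2189 (b = (-2231 + (-25 + 95)) - 28 = (-2231 + 70) - 28 = -2161 - 28 = -2189)
p = -5 (p = -5 + 0 = -5)
b*p = -2189*(-5) = 10945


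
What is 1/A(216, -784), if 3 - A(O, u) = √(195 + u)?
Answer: 3/598 + I*√589/598 ≈ 0.0050167 + 0.040584*I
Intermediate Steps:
A(O, u) = 3 - √(195 + u)
1/A(216, -784) = 1/(3 - √(195 - 784)) = 1/(3 - √(-589)) = 1/(3 - I*√589)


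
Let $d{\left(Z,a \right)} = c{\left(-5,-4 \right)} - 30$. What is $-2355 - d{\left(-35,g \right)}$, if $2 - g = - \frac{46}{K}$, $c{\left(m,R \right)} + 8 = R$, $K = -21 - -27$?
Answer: $-2313$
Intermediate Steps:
$K = 6$ ($K = -21 + 27 = 6$)
$c{\left(m,R \right)} = -8 + R$
$g = \frac{29}{3}$ ($g = 2 - - \frac{46}{6} = 2 - \left(-46\right) \frac{1}{6} = 2 - - \frac{23}{3} = 2 + \frac{23}{3} = \frac{29}{3} \approx 9.6667$)
$d{\left(Z,a \right)} = -42$ ($d{\left(Z,a \right)} = \left(-8 - 4\right) - 30 = -12 - 30 = -42$)
$-2355 - d{\left(-35,g \right)} = -2355 - -42 = -2355 + 42 = -2313$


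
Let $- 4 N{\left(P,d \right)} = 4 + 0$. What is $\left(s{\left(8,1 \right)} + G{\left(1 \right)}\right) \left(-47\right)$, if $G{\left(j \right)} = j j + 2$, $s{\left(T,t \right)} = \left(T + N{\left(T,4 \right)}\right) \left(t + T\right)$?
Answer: $-3102$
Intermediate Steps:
$N{\left(P,d \right)} = -1$ ($N{\left(P,d \right)} = - \frac{4 + 0}{4} = \left(- \frac{1}{4}\right) 4 = -1$)
$s{\left(T,t \right)} = \left(-1 + T\right) \left(T + t\right)$ ($s{\left(T,t \right)} = \left(T - 1\right) \left(t + T\right) = \left(-1 + T\right) \left(T + t\right)$)
$G{\left(j \right)} = 2 + j^{2}$ ($G{\left(j \right)} = j^{2} + 2 = 2 + j^{2}$)
$\left(s{\left(8,1 \right)} + G{\left(1 \right)}\right) \left(-47\right) = \left(\left(8^{2} - 8 - 1 + 8 \cdot 1\right) + \left(2 + 1^{2}\right)\right) \left(-47\right) = \left(\left(64 - 8 - 1 + 8\right) + \left(2 + 1\right)\right) \left(-47\right) = \left(63 + 3\right) \left(-47\right) = 66 \left(-47\right) = -3102$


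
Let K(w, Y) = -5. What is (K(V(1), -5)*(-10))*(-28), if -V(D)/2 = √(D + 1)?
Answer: -1400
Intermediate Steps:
V(D) = -2*√(1 + D) (V(D) = -2*√(D + 1) = -2*√(1 + D))
(K(V(1), -5)*(-10))*(-28) = -5*(-10)*(-28) = 50*(-28) = -1400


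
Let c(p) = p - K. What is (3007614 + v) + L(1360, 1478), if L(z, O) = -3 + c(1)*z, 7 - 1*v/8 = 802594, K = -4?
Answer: -3406285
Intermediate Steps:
v = -6420696 (v = 56 - 8*802594 = 56 - 6420752 = -6420696)
c(p) = 4 + p (c(p) = p - 1*(-4) = p + 4 = 4 + p)
L(z, O) = -3 + 5*z (L(z, O) = -3 + (4 + 1)*z = -3 + 5*z)
(3007614 + v) + L(1360, 1478) = (3007614 - 6420696) + (-3 + 5*1360) = -3413082 + (-3 + 6800) = -3413082 + 6797 = -3406285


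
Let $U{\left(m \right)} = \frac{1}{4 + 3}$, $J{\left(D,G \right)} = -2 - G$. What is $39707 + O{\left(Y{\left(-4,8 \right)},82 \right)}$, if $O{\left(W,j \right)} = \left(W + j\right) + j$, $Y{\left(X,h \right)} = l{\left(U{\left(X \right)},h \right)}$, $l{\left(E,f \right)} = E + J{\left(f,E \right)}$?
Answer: $39869$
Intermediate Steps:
$U{\left(m \right)} = \frac{1}{7}$
$l{\left(E,f \right)} = -2$ ($l{\left(E,f \right)} = E - \left(2 + E\right) = -2$)
$Y{\left(X,h \right)} = -2$
$O{\left(W,j \right)} = W + 2 j$
$39707 + O{\left(Y{\left(-4,8 \right)},82 \right)} = 39707 + \left(-2 + 2 \cdot 82\right) = 39707 + \left(-2 + 164\right) = 39707 + 162 = 39869$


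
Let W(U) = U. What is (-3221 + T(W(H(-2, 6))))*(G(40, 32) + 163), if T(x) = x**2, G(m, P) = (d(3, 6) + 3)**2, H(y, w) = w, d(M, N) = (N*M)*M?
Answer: -10867220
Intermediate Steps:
d(M, N) = N*M**2 (d(M, N) = (M*N)*M = N*M**2)
G(m, P) = 3249 (G(m, P) = (6*3**2 + 3)**2 = (6*9 + 3)**2 = (54 + 3)**2 = 57**2 = 3249)
(-3221 + T(W(H(-2, 6))))*(G(40, 32) + 163) = (-3221 + 6**2)*(3249 + 163) = (-3221 + 36)*3412 = -3185*3412 = -10867220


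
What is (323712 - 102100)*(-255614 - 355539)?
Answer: -135438838636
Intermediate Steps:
(323712 - 102100)*(-255614 - 355539) = 221612*(-611153) = -135438838636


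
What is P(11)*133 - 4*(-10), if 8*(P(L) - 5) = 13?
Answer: 7369/8 ≈ 921.13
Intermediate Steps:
P(L) = 53/8 (P(L) = 5 + (⅛)*13 = 5 + 13/8 = 53/8)
P(11)*133 - 4*(-10) = (53/8)*133 - 4*(-10) = 7049/8 + 40 = 7369/8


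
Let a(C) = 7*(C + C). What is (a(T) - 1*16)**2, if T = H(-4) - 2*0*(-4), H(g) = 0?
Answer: 256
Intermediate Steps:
T = 0 (T = 0 - 2*0*(-4) = 0 + 0*(-4) = 0 + 0 = 0)
a(C) = 14*C (a(C) = 7*(2*C) = 14*C)
(a(T) - 1*16)**2 = (14*0 - 1*16)**2 = (0 - 16)**2 = (-16)**2 = 256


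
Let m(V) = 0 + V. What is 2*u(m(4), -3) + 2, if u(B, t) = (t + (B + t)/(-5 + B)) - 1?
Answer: -8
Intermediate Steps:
m(V) = V
u(B, t) = -1 + t + (B + t)/(-5 + B) (u(B, t) = (t + (B + t)/(-5 + B)) - 1 = -1 + t + (B + t)/(-5 + B))
2*u(m(4), -3) + 2 = 2*((5 - 4*(-3) + 4*(-3))/(-5 + 4)) + 2 = 2*((5 + 12 - 12)/(-1)) + 2 = 2*(-1*5) + 2 = 2*(-5) + 2 = -10 + 2 = -8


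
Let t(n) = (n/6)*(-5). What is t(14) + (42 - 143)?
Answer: -338/3 ≈ -112.67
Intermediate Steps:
t(n) = -5*n/6 (t(n) = (n*(⅙))*(-5) = (n/6)*(-5) = -5*n/6)
t(14) + (42 - 143) = -⅚*14 + (42 - 143) = -35/3 - 101 = -338/3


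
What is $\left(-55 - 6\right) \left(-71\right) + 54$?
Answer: $4385$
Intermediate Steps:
$\left(-55 - 6\right) \left(-71\right) + 54 = \left(-61\right) \left(-71\right) + 54 = 4331 + 54 = 4385$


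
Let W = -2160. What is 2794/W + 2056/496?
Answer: 95473/33480 ≈ 2.8516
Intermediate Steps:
2794/W + 2056/496 = 2794/(-2160) + 2056/496 = 2794*(-1/2160) + 2056*(1/496) = -1397/1080 + 257/62 = 95473/33480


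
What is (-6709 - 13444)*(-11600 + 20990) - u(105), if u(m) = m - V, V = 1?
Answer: -189236774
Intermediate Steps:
u(m) = -1 + m (u(m) = m - 1*1 = m - 1 = -1 + m)
(-6709 - 13444)*(-11600 + 20990) - u(105) = (-6709 - 13444)*(-11600 + 20990) - (-1 + 105) = -20153*9390 - 1*104 = -189236670 - 104 = -189236774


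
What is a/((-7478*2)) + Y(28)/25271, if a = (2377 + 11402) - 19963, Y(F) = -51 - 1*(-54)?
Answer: 39080183/94488269 ≈ 0.41360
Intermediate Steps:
Y(F) = 3 (Y(F) = -51 + 54 = 3)
a = -6184 (a = 13779 - 19963 = -6184)
a/((-7478*2)) + Y(28)/25271 = -6184/((-7478*2)) + 3/25271 = -6184/(-14956) + 3*(1/25271) = -6184*(-1/14956) + 3/25271 = 1546/3739 + 3/25271 = 39080183/94488269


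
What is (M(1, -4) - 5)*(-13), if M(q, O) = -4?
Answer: 117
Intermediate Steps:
(M(1, -4) - 5)*(-13) = (-4 - 5)*(-13) = -9*(-13) = 117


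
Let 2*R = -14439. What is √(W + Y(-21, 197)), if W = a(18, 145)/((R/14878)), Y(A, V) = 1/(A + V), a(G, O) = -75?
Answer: √6931891209859/211772 ≈ 12.432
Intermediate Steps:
R = -14439/2 (R = (½)*(-14439) = -14439/2 ≈ -7219.5)
W = 743900/4813 (W = -75/((-14439/2/14878)) = -75/((-14439/2*1/14878)) = -75/(-14439/29756) = -75*(-29756/14439) = 743900/4813 ≈ 154.56)
√(W + Y(-21, 197)) = √(743900/4813 + 1/(-21 + 197)) = √(743900/4813 + 1/176) = √(130931213/847088) = √6931891209859/211772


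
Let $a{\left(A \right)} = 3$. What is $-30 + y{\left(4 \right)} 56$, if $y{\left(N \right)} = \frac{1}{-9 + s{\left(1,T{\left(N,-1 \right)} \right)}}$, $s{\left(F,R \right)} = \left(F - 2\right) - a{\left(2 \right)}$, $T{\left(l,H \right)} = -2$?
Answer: $- \frac{446}{13} \approx -34.308$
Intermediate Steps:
$s{\left(F,R \right)} = -5 + F$ ($s{\left(F,R \right)} = \left(F - 2\right) - 3 = \left(-2 + F\right) - 3 = -5 + F$)
$y{\left(N \right)} = - \frac{1}{13}$ ($y{\left(N \right)} = \frac{1}{-9 + \left(-5 + 1\right)} = \frac{1}{-9 - 4} = \frac{1}{-13} = - \frac{1}{13}$)
$-30 + y{\left(4 \right)} 56 = -30 - \frac{56}{13} = - \frac{446}{13}$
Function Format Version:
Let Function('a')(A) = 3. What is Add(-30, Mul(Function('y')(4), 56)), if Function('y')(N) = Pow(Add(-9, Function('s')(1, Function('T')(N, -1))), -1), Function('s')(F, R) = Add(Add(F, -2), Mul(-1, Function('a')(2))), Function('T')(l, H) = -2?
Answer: Rational(-446, 13) ≈ -34.308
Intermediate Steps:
Function('s')(F, R) = Add(-5, F) (Function('s')(F, R) = Add(Add(F, -2), Mul(-1, 3)) = Add(Add(-2, F), -3) = Add(-5, F))
Function('y')(N) = Rational(-1, 13) (Function('y')(N) = Pow(Add(-9, Add(-5, 1)), -1) = Pow(Add(-9, -4), -1) = Pow(-13, -1) = Rational(-1, 13))
Add(-30, Mul(Function('y')(4), 56)) = Add(-30, Mul(Rational(-1, 13), 56)) = Add(-30, Rational(-56, 13)) = Rational(-446, 13)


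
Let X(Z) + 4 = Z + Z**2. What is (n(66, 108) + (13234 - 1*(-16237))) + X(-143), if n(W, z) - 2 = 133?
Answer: 49908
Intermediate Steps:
n(W, z) = 135 (n(W, z) = 2 + 133 = 135)
X(Z) = -4 + Z + Z**2 (X(Z) = -4 + (Z + Z**2) = -4 + Z + Z**2)
(n(66, 108) + (13234 - 1*(-16237))) + X(-143) = (135 + (13234 - 1*(-16237))) + (-4 - 143 + (-143)**2) = (135 + (13234 + 16237)) + (-4 - 143 + 20449) = (135 + 29471) + 20302 = 29606 + 20302 = 49908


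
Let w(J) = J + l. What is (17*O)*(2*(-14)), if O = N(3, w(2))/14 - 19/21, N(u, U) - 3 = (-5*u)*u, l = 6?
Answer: 5576/3 ≈ 1858.7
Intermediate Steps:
w(J) = 6 + J (w(J) = J + 6 = 6 + J)
N(u, U) = 3 - 5*u**2 (N(u, U) = 3 + (-5*u)*u = 3 - 5*u**2)
O = -82/21 (O = (3 - 5*3**2)/14 - 19/21 = (3 - 5*9)*(1/14) - 19*1/21 = (3 - 45)*(1/14) - 19/21 = -42*1/14 - 19/21 = -3 - 19/21 = -82/21 ≈ -3.9048)
(17*O)*(2*(-14)) = (17*(-82/21))*(2*(-14)) = -1394/21*(-28) = 5576/3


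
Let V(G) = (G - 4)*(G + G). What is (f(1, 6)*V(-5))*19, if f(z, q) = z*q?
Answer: 10260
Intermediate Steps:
f(z, q) = q*z
V(G) = 2*G*(-4 + G) (V(G) = (-4 + G)*(2*G) = 2*G*(-4 + G))
(f(1, 6)*V(-5))*19 = ((6*1)*(2*(-5)*(-4 - 5)))*19 = (6*(2*(-5)*(-9)))*19 = (6*90)*19 = 540*19 = 10260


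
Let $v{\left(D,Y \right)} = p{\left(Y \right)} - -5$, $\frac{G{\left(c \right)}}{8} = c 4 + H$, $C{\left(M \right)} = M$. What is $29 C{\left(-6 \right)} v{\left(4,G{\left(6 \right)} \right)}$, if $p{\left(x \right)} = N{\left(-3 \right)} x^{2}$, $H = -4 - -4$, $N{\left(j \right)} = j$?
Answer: $19242138$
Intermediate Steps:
$H = 0$ ($H = -4 + 4 = 0$)
$p{\left(x \right)} = - 3 x^{2}$
$G{\left(c \right)} = 32 c$ ($G{\left(c \right)} = 8 \left(c 4 + 0\right) = 8 \left(4 c + 0\right) = 8 \cdot 4 c = 32 c$)
$v{\left(D,Y \right)} = 5 - 3 Y^{2}$ ($v{\left(D,Y \right)} = - 3 Y^{2} - -5 = - 3 Y^{2} + 5 = 5 - 3 Y^{2}$)
$29 C{\left(-6 \right)} v{\left(4,G{\left(6 \right)} \right)} = 29 \left(-6\right) \left(5 - 3 \left(32 \cdot 6\right)^{2}\right) = - 174 \left(5 - 3 \cdot 192^{2}\right) = - 174 \left(5 - 110592\right) = \left(-174\right) \left(-110587\right) = 19242138$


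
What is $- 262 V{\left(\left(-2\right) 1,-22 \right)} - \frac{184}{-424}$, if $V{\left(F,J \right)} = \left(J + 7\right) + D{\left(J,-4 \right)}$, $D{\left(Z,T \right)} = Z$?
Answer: $\frac{513805}{53} \approx 9694.4$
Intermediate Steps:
$V{\left(F,J \right)} = 7 + 2 J$ ($V{\left(F,J \right)} = \left(J + 7\right) + J = \left(7 + J\right) + J = 7 + 2 J$)
$- 262 V{\left(\left(-2\right) 1,-22 \right)} - \frac{184}{-424} = - 262 \left(7 + 2 \left(-22\right)\right) - \frac{184}{-424} = - 262 \left(7 - 44\right) - - \frac{23}{53} = \left(-262\right) \left(-37\right) + \frac{23}{53} = 9694 + \frac{23}{53} = \frac{513805}{53}$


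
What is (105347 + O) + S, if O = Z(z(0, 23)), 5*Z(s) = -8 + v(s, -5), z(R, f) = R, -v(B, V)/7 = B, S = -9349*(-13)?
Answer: 1134412/5 ≈ 2.2688e+5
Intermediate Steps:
S = 121537
v(B, V) = -7*B
Z(s) = -8/5 - 7*s/5 (Z(s) = (-8 - 7*s)/5 = -8/5 - 7*s/5)
O = -8/5 (O = -8/5 - 7/5*0 = -8/5 + 0 = -8/5 ≈ -1.6000)
(105347 + O) + S = (105347 - 8/5) + 121537 = 526727/5 + 121537 = 1134412/5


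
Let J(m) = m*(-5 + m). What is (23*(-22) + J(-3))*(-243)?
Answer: 117126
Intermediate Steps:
(23*(-22) + J(-3))*(-243) = (23*(-22) - 3*(-5 - 3))*(-243) = (-506 - 3*(-8))*(-243) = (-506 + 24)*(-243) = -482*(-243) = 117126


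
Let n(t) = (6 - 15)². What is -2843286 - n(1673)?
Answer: -2843367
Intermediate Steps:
n(t) = 81 (n(t) = (-9)² = 81)
-2843286 - n(1673) = -2843286 - 1*81 = -2843286 - 81 = -2843367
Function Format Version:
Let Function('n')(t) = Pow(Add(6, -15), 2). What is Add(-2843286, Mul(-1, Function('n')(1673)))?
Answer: -2843367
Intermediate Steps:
Function('n')(t) = 81 (Function('n')(t) = Pow(-9, 2) = 81)
Add(-2843286, Mul(-1, Function('n')(1673))) = Add(-2843286, Mul(-1, 81)) = Add(-2843286, -81) = -2843367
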